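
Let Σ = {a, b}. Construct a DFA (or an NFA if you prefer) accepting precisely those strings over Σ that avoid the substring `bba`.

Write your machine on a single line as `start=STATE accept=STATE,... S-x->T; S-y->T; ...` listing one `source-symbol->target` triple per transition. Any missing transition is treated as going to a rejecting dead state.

start=q0; accept=q0,q1,q2; q0-a->q0; q0-b->q1; q1-a->q0; q1-b->q2; q2-a->q3; q2-b->q2; q3-a->q3; q3-b->q3

This is the complement of 'contains `bba`'. Use the same substring-matching states — q0 through q3 holding how much of `bba` has just been matched — but flip the accepting set: everything except the trap q3 accepts.
        a   b  
>* q0   q0  q1 
 * q1   q0  q2 
 * q2   q3  q2 
   q3   q3  q3 
(> = start, * = accepting)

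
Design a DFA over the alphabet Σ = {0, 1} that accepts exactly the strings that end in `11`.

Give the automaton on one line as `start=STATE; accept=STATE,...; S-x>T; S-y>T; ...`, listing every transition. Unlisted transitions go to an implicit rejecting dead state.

Remember how much of `11` the current input suffix matches. State A means no match yet; B means the last symbol is `1`; C means the last 2 symbols are `11`. Only C accepts. On a mismatch, fall back to the longest proper suffix that is still a prefix of `11`.
A 3-state machine:
       0  1 
>  A   A  B 
   B   A  C 
 * C   A  C 
(> = start, * = accepting)

start=A; accept=C; A-0>A; A-1>B; B-0>A; B-1>C; C-0>A; C-1>C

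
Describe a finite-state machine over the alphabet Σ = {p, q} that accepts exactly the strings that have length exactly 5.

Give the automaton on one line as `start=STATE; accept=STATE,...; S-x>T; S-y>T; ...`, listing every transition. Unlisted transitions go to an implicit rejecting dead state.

We only need to distinguish lengths 0, 1, …, 5, and '>5'. Chain S0 → S1 → S2 → S3 → S4 → S5 → S6 on every symbol, with S6 looping. Accepting states: {S5}.
7 states suffice.
        p   q  
>  S0   S1  S1 
   S1   S2  S2 
   S2   S3  S3 
   S3   S4  S4 
   S4   S5  S5 
 * S5   S6  S6 
   S6   S6  S6 
(> = start, * = accepting)

start=S0; accept=S5; S0-p>S1; S0-q>S1; S1-p>S2; S1-q>S2; S2-p>S3; S2-q>S3; S3-p>S4; S3-q>S4; S4-p>S5; S4-q>S5; S5-p>S6; S5-q>S6; S6-p>S6; S6-q>S6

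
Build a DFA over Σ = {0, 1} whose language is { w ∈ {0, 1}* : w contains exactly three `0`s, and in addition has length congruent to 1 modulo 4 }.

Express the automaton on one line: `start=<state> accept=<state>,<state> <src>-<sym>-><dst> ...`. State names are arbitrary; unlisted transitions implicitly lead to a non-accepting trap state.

start=A accept=O A-0->B A-1->C B-0->D B-1->E C-0->E C-1->F D-0->G D-1->H E-0->H E-1->I F-0->I F-1->J G-0->K G-1->L H-0->L H-1->M I-0->M I-1->N J-0->N J-1->A K-0->K K-1->K L-0->K L-1->O M-0->O M-1->P N-0->P N-1->B O-0->K O-1->Q P-0->Q P-1->D Q-0->K Q-1->G

Handle the two conditions separately and then intersect. The first has 5 states tracking the count of `0`s, saturating at 4; the second has 4 states tracking the input length modulo 4. A product state is a pair (one from each), accepting exactly when both do. Equivalent product states are then merged.
       0  1 
>  A   B  C 
   B   D  E 
   C   E  F 
   D   G  H 
   E   H  I 
   F   I  J 
   G   K  L 
   H   L  M 
   I   M  N 
   J   N  A 
   K   K  K 
   L   K  O 
   M   O  P 
   N   P  B 
 * O   K  Q 
   P   Q  D 
   Q   K  G 
(> = start, * = accepting)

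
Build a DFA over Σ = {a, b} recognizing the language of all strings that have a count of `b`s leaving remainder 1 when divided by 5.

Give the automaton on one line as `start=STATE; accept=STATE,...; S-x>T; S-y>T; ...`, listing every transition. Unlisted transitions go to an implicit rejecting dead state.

The only thing that matters is how many `b`s have appeared, reduced mod 5. Use one state per residue: S0 for 0, …, S4 for 4. Reading `b` moves to the next residue; anything else stays put. S1 is accepting.
5 states suffice.
        a   b  
>  S0   S0  S1 
 * S1   S1  S2 
   S2   S2  S3 
   S3   S3  S4 
   S4   S4  S0 
(> = start, * = accepting)

start=S0; accept=S1; S0-a>S0; S0-b>S1; S1-a>S1; S1-b>S2; S2-a>S2; S2-b>S3; S3-a>S3; S3-b>S4; S4-a>S4; S4-b>S0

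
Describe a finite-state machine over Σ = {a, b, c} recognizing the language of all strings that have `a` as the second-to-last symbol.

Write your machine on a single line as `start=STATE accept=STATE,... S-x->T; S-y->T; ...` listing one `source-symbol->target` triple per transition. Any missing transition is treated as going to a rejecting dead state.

Because acceptance depends on a position counted from the end, the machine has to buffer the most recent 2 symbols. Make each state the string of the last up-to-2 symbols read; on input `x` shift the window left and append `x`. Accept when the buffered window has length 2 and begins with `a`.
13 states suffice.
          a    b    c  
>  q0     q1   q2   q3 
   q1     q4   q5   q6 
   q2     q7   q8   q9 
   q3    q10  q11  q12 
 * q4     q4   q5   q6 
 * q5     q7   q8   q9 
 * q6    q10  q11  q12 
   q7     q4   q5   q6 
   q8     q7   q8   q9 
   q9    q10  q11  q12 
   q10    q4   q5   q6 
   q11    q7   q8   q9 
   q12   q10  q11  q12 
(> = start, * = accepting)

start=q0; accept=q4,q5,q6; q0-a->q1; q0-b->q2; q0-c->q3; q1-a->q4; q1-b->q5; q1-c->q6; q2-a->q7; q2-b->q8; q2-c->q9; q3-a->q10; q3-b->q11; q3-c->q12; q4-a->q4; q4-b->q5; q4-c->q6; q5-a->q7; q5-b->q8; q5-c->q9; q6-a->q10; q6-b->q11; q6-c->q12; q7-a->q4; q7-b->q5; q7-c->q6; q8-a->q7; q8-b->q8; q8-c->q9; q9-a->q10; q9-b->q11; q9-c->q12; q10-a->q4; q10-b->q5; q10-c->q6; q11-a->q7; q11-b->q8; q11-c->q9; q12-a->q10; q12-b->q11; q12-c->q12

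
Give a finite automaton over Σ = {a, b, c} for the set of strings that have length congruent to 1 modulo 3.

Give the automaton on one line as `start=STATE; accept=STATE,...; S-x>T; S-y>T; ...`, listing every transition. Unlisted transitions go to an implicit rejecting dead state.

Only the length mod 3 matters, so use a 3-cycle: from any state, every input symbol moves to the next state, wrapping s2 back to s0. Mark s1 accepting.
A 3-state machine:
        a   b   c  
>  s0   s1  s1  s1 
 * s1   s2  s2  s2 
   s2   s0  s0  s0 
(> = start, * = accepting)

start=s0; accept=s1; s0-a>s1; s0-b>s1; s0-c>s1; s1-a>s2; s1-b>s2; s1-c>s2; s2-a>s0; s2-b>s0; s2-c>s0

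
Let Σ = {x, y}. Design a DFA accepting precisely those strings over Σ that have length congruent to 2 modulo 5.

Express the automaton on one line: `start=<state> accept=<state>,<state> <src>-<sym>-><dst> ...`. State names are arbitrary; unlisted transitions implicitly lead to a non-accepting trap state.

Count input length modulo 5: every symbol advances one step around the cycle S0 → S1 → S2 → S3 → S4 → S0. Accept at S2.
        x   y  
>  S0   S1  S1 
   S1   S2  S2 
 * S2   S3  S3 
   S3   S4  S4 
   S4   S0  S0 
(> = start, * = accepting)

start=S0 accept=S2 S0-x->S1 S0-y->S1 S1-x->S2 S1-y->S2 S2-x->S3 S2-y->S3 S3-x->S4 S3-y->S4 S4-x->S0 S4-y->S0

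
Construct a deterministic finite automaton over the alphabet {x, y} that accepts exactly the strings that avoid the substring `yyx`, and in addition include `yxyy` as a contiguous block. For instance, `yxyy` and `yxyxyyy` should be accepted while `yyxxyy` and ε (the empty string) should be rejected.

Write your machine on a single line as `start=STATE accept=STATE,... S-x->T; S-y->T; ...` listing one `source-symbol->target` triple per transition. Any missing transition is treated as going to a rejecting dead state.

start=s0; accept=s5; s0-x->s0; s0-y->s1; s1-x->s2; s1-y->s3; s2-x->s0; s2-y->s4; s3-x->s3; s3-y->s3; s4-x->s2; s4-y->s5; s5-x->s3; s5-y->s5

Run two small machines in parallel and take their product. The first has 4 states tracking partial matches of the forbidden pattern `yyx`; the second has 5 states tracking whether and how much of `yxyy` has been seen. A product state is a pair (one from each), accepting exactly when both do. After merging equivalent states the machine shrinks.
6 states suffice.
        x   y  
>  s0   s0  s1 
   s1   s2  s3 
   s2   s0  s4 
   s3   s3  s3 
   s4   s2  s5 
 * s5   s3  s5 
(> = start, * = accepting)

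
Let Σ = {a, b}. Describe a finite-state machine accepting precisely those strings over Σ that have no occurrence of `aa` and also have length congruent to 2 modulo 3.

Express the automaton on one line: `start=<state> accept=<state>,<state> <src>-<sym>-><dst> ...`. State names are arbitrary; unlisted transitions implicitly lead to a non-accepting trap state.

start=s0 accept=s4,s5 s0-a->s1 s0-b->s2 s1-a->s3 s1-b->s4 s2-a->s5 s2-b->s4 s3-a->s6 s3-b->s6 s4-a->s7 s4-b->s0 s5-a->s6 s5-b->s0 s6-a->s8 s6-b->s8 s7-a->s8 s7-b->s2 s8-a->s3 s8-b->s3

Run two small machines in parallel and take their product. One (3 states) tracks partial matches of the forbidden pattern `aa`; the other (3 states) tracks the input length modulo 3. Each combined state is a pair, one component from each; accept when both components accept.
A 9-state machine:
        a   b  
>  s0   s1  s2 
   s1   s3  s4 
   s2   s5  s4 
   s3   s6  s6 
 * s4   s7  s0 
 * s5   s6  s0 
   s6   s8  s8 
   s7   s8  s2 
   s8   s3  s3 
(> = start, * = accepting)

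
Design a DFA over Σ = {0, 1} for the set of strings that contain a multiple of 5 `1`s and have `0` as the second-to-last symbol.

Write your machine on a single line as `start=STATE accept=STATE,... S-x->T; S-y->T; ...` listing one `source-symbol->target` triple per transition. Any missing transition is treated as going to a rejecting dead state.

Build one automaton per condition and run them in lockstep. One (5 states) tracks the count of `1`s modulo 5; the other (7 states) tracks the last 2 symbols read. Each combined state is a pair, one component from each; accept when both components accept.
          0    1  
>  S0     S1   S2 
   S1     S3   S4 
   S2     S5   S6 
 * S3     S3   S4 
   S4     S5   S6 
   S5     S7   S8 
   S6     S9  S10 
   S7     S7   S8 
   S8     S9  S10 
   S9    S11  S12 
   S10   S13  S14 
   S11   S11  S12 
   S12   S13  S14 
   S13   S15  S16 
   S14   S17  S18 
   S15   S15  S16 
   S16   S17  S18 
   S17   S19  S20 
   S18   S21  S22 
   S19   S19  S20 
 * S20   S21  S22 
   S21    S3   S4 
   S22    S5   S6 
(> = start, * = accepting)

start=S0; accept=S3,S20; S0-0->S1; S0-1->S2; S1-0->S3; S1-1->S4; S2-0->S5; S2-1->S6; S3-0->S3; S3-1->S4; S4-0->S5; S4-1->S6; S5-0->S7; S5-1->S8; S6-0->S9; S6-1->S10; S7-0->S7; S7-1->S8; S8-0->S9; S8-1->S10; S9-0->S11; S9-1->S12; S10-0->S13; S10-1->S14; S11-0->S11; S11-1->S12; S12-0->S13; S12-1->S14; S13-0->S15; S13-1->S16; S14-0->S17; S14-1->S18; S15-0->S15; S15-1->S16; S16-0->S17; S16-1->S18; S17-0->S19; S17-1->S20; S18-0->S21; S18-1->S22; S19-0->S19; S19-1->S20; S20-0->S21; S20-1->S22; S21-0->S3; S21-1->S4; S22-0->S5; S22-1->S6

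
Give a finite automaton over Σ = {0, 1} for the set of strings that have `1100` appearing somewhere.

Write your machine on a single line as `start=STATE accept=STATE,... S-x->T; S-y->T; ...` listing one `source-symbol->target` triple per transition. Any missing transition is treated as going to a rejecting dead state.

States S0..S3 record the length of the longest prefix of `1100` that matches the current input suffix. Reaching S4 means `1100` has been seen, and we stay there forever. Accept from S4.
        0   1  
>  S0   S0  S1 
   S1   S0  S2 
   S2   S3  S2 
   S3   S4  S1 
 * S4   S4  S4 
(> = start, * = accepting)

start=S0; accept=S4; S0-0->S0; S0-1->S1; S1-0->S0; S1-1->S2; S2-0->S3; S2-1->S2; S3-0->S4; S3-1->S1; S4-0->S4; S4-1->S4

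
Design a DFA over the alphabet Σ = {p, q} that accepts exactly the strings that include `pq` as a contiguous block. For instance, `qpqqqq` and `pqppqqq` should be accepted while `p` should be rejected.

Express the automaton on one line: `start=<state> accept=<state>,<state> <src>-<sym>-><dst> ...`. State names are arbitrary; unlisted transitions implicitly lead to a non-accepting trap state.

start=A accept=C A-p->B A-q->A B-p->B B-q->C C-p->C C-q->C

States A..B record the length of the longest prefix of `pq` that matches the current input suffix. Reaching C means `pq` has been seen, and we stay there forever. Accept from C.
With 3 states:
       p  q 
>  A   B  A 
   B   B  C 
 * C   C  C 
(> = start, * = accepting)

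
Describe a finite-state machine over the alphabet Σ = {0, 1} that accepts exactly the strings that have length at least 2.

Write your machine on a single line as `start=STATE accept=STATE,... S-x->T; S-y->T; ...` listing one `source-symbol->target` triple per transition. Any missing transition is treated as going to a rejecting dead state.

start=q0; accept=q2,q3; q0-0->q1; q0-1->q1; q1-0->q2; q1-1->q2; q2-0->q3; q2-1->q3; q3-0->q3; q3-1->q3

Count input length up to 3: every symbol moves from q0 toward q3, which means 'more than 2' and absorbs. Accept from {q2, q3}.
A 4-state machine:
        0   1  
>  q0   q1  q1 
   q1   q2  q2 
 * q2   q3  q3 
 * q3   q3  q3 
(> = start, * = accepting)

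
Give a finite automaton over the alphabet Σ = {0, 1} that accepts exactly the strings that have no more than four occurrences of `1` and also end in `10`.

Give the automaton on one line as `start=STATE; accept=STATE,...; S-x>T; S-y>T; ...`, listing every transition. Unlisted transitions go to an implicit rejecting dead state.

Handle the two conditions separately and then intersect. The first has 6 states tracking the count of `1`s, saturating at 5; the second has 3 states tracking how much of the suffix `10` has currently been matched. A product state is a pair (one from each), accepting exactly when both do. Equivalent product states are then merged.
13 states suffice.
          0    1  
>  S0     S0   S1 
   S1     S2   S3 
 * S2     S4   S3 
   S3     S5   S6 
   S4     S4   S3 
 * S5     S7   S6 
   S6     S8   S9 
   S7     S7   S6 
 * S8    S10   S9 
   S9    S11  S12 
   S10   S10   S9 
 * S11   S12  S12 
   S12   S12  S12 
(> = start, * = accepting)

start=S0; accept=S2,S5,S8,S11; S0-0>S0; S0-1>S1; S1-0>S2; S1-1>S3; S2-0>S4; S2-1>S3; S3-0>S5; S3-1>S6; S4-0>S4; S4-1>S3; S5-0>S7; S5-1>S6; S6-0>S8; S6-1>S9; S7-0>S7; S7-1>S6; S8-0>S10; S8-1>S9; S9-0>S11; S9-1>S12; S10-0>S10; S10-1>S9; S11-0>S12; S11-1>S12; S12-0>S12; S12-1>S12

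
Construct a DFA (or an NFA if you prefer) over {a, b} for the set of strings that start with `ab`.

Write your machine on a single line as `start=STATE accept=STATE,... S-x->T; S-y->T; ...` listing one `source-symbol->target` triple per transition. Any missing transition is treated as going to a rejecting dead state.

start=s0; accept=s2; s0-a->s1; s0-b->s3; s1-a->s3; s1-b->s2; s2-a->s2; s2-b->s2; s3-a->s3; s3-b->s3

Check the first 2 symbols one by one: s0 through s1 record how many have matched `ab` so far; any wrong symbol goes to the dead state s3. After all 2 match we enter the accepting sink s2.
With 4 states:
        a   b  
>  s0   s1  s3 
   s1   s3  s2 
 * s2   s2  s2 
   s3   s3  s3 
(> = start, * = accepting)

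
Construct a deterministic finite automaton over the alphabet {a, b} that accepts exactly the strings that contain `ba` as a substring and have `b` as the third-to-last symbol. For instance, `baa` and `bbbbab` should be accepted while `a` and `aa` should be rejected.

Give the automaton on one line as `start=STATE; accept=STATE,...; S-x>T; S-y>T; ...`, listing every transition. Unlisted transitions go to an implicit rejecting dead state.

start=s0; accept=s11,s12,s13,s18; s0-a>s1; s0-b>s2; s1-a>s3; s1-b>s4; s2-a>s5; s2-b>s6; s3-a>s7; s3-b>s8; s4-a>s9; s4-b>s10; s5-a>s11; s5-b>s12; s6-a>s13; s6-b>s14; s7-a>s7; s7-b>s8; s8-a>s9; s8-b>s10; s9-a>s11; s9-b>s12; s10-a>s13; s10-b>s14; s11-a>s15; s11-b>s16; s12-a>s9; s12-b>s17; s13-a>s11; s13-b>s12; s14-a>s13; s14-b>s14; s15-a>s15; s15-b>s16; s16-a>s9; s16-b>s17; s17-a>s13; s17-b>s18; s18-a>s13; s18-b>s18

Run two small machines in parallel and take their product. One (3 states) tracks whether and how much of `ba` has been seen; the other (15 states) tracks the last 3 symbols read. Each combined state is a pair, one component from each; accept when both components accept.
A 19-state machine:
          a    b  
>  s0     s1   s2 
   s1     s3   s4 
   s2     s5   s6 
   s3     s7   s8 
   s4     s9  s10 
   s5    s11  s12 
   s6    s13  s14 
   s7     s7   s8 
   s8     s9  s10 
   s9    s11  s12 
   s10   s13  s14 
 * s11   s15  s16 
 * s12    s9  s17 
 * s13   s11  s12 
   s14   s13  s14 
   s15   s15  s16 
   s16    s9  s17 
   s17   s13  s18 
 * s18   s13  s18 
(> = start, * = accepting)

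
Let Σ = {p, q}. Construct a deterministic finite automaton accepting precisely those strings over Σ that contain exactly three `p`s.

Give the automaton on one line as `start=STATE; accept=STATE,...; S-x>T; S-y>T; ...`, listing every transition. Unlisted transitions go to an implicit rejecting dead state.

Count `p`s, saturating at 4: states A through D mean 0 through 3 `p`s seen; E means more than 3. Each `p` increments (capped at E); other symbols loop. Accept from {D}.
A 5-state machine:
       p  q 
>  A   B  A 
   B   C  B 
   C   D  C 
 * D   E  D 
   E   E  E 
(> = start, * = accepting)

start=A; accept=D; A-p>B; A-q>A; B-p>C; B-q>B; C-p>D; C-q>C; D-p>E; D-q>D; E-p>E; E-q>E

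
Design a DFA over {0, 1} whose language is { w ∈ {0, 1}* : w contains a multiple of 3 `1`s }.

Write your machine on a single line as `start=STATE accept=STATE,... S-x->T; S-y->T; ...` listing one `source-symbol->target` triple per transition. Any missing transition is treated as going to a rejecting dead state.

start=q0; accept=q0; q0-0->q0; q0-1->q1; q1-0->q1; q1-1->q2; q2-0->q2; q2-1->q0

The only thing that matters is how many `1`s have appeared, reduced mod 3. Use one state per residue: q0 for 0, …, q2 for 2. Reading `1` moves to the next residue; anything else stays put. q0 is accepting.
A 3-state machine:
        0   1  
>* q0   q0  q1 
   q1   q1  q2 
   q2   q2  q0 
(> = start, * = accepting)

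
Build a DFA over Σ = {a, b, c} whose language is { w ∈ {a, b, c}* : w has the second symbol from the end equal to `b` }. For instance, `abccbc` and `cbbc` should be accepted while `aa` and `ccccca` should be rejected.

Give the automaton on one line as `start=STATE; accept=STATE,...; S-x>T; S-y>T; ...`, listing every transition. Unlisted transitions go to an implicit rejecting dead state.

start=s0; accept=s7,s8,s9; s0-a>s1; s0-b>s2; s0-c>s3; s1-a>s4; s1-b>s5; s1-c>s6; s2-a>s7; s2-b>s8; s2-c>s9; s3-a>s10; s3-b>s11; s3-c>s12; s4-a>s4; s4-b>s5; s4-c>s6; s5-a>s7; s5-b>s8; s5-c>s9; s6-a>s10; s6-b>s11; s6-c>s12; s7-a>s4; s7-b>s5; s7-c>s6; s8-a>s7; s8-b>s8; s8-c>s9; s9-a>s10; s9-b>s11; s9-c>s12; s10-a>s4; s10-b>s5; s10-c>s6; s11-a>s7; s11-b>s8; s11-c>s9; s12-a>s10; s12-b>s11; s12-c>s12

A DFA must remember the last 2 symbols (since which symbol is second-to-last isn't known until the input ends). Use one state per possible window of the last ≤2 symbols; accept from those whose window starts with `b`.
          a    b    c  
>  s0     s1   s2   s3 
   s1     s4   s5   s6 
   s2     s7   s8   s9 
   s3    s10  s11  s12 
   s4     s4   s5   s6 
   s5     s7   s8   s9 
   s6    s10  s11  s12 
 * s7     s4   s5   s6 
 * s8     s7   s8   s9 
 * s9    s10  s11  s12 
   s10    s4   s5   s6 
   s11    s7   s8   s9 
   s12   s10  s11  s12 
(> = start, * = accepting)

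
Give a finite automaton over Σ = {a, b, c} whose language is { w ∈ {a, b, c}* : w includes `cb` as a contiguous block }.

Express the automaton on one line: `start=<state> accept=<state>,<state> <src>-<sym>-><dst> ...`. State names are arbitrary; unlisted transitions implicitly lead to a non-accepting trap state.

start=q0 accept=q2 q0-a->q0 q0-b->q0 q0-c->q1 q1-a->q0 q1-b->q2 q1-c->q1 q2-a->q2 q2-b->q2 q2-c->q2

Track how much of `cb` has been matched so far: state q0 is no progress, q2 is the absorbing accept state reached once `cb` has occurred. Intermediate states record partial matches; on a mismatch, fall back to the longest reusable overlap.
With 3 states:
        a   b   c  
>  q0   q0  q0  q1 
   q1   q0  q2  q1 
 * q2   q2  q2  q2 
(> = start, * = accepting)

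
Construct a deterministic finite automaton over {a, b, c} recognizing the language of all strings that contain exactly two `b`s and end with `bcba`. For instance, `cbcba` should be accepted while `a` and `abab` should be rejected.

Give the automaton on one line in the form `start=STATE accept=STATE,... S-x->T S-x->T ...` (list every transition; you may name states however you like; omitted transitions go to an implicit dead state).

start=S0 accept=S5 S0-a->S0 S0-b->S1 S0-c->S0 S1-a->S2 S1-b->S2 S1-c->S3 S2-a->S2 S2-b->S2 S2-c->S2 S3-a->S2 S3-b->S4 S3-c->S2 S4-a->S5 S4-b->S2 S4-c->S2 S5-a->S2 S5-b->S2 S5-c->S2

Run two small machines in parallel and take their product. The first has 4 states tracking the count of `b`s, saturating at 3; the second has 5 states tracking how much of the suffix `bcba` has currently been matched. A product state is a pair (one from each), accepting exactly when both do. After merging equivalent states the machine shrinks.
With 6 states:
        a   b   c  
>  S0   S0  S1  S0 
   S1   S2  S2  S3 
   S2   S2  S2  S2 
   S3   S2  S4  S2 
   S4   S5  S2  S2 
 * S5   S2  S2  S2 
(> = start, * = accepting)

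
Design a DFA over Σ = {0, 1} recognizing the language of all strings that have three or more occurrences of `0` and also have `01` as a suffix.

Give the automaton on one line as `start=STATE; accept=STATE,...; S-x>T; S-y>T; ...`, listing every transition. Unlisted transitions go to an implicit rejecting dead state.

Build one automaton per condition and run them in lockstep. One (5 states) tracks the count of `0`s, saturating at 4; the other (3 states) tracks how much of the suffix `01` has currently been matched. Each combined state is a pair, one component from each; accept when both components accept. Minimizing collapses redundant product states.
        0   1  
>  s0   s1  s0 
   s1   s2  s1 
   s2   s3  s2 
   s3   s3  s4 
 * s4   s3  s2 
(> = start, * = accepting)

start=s0; accept=s4; s0-0>s1; s0-1>s0; s1-0>s2; s1-1>s1; s2-0>s3; s2-1>s2; s3-0>s3; s3-1>s4; s4-0>s3; s4-1>s2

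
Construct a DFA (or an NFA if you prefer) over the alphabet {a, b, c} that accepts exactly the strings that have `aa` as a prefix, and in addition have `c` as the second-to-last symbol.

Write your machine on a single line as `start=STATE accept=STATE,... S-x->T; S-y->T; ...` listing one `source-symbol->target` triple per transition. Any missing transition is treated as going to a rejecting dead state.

Run two small machines in parallel and take their product. One (4 states) tracks whether the input so far still matches the prefix `aa`; the other (13 states) tracks the last 2 symbols read. Each combined state is a pair, one component from each; accept when both components accept. Equivalent product states are then merged.
With 7 states:
        a   b   c  
>  S0   S1  S2  S2 
   S1   S3  S2  S2 
   S2   S2  S2  S2 
   S3   S3  S3  S4 
   S4   S5  S5  S6 
 * S5   S3  S3  S4 
 * S6   S5  S5  S6 
(> = start, * = accepting)

start=S0; accept=S5,S6; S0-a->S1; S0-b->S2; S0-c->S2; S1-a->S3; S1-b->S2; S1-c->S2; S2-a->S2; S2-b->S2; S2-c->S2; S3-a->S3; S3-b->S3; S3-c->S4; S4-a->S5; S4-b->S5; S4-c->S6; S5-a->S3; S5-b->S3; S5-c->S4; S6-a->S5; S6-b->S5; S6-c->S6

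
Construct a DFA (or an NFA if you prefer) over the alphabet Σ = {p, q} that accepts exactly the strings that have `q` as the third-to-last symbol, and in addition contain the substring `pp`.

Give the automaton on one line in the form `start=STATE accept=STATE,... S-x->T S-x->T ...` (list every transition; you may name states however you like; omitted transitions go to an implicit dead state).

Run two small machines in parallel and take their product. One (15 states) tracks the last 3 symbols read; the other (3 states) tracks whether and how much of `pp` has been seen. Each combined state is a pair, one component from each; accept when both components accept. Equivalent product states are then merged.
A 12-state machine:
          p    q  
>  s0     s1   s2 
   s1     s3   s2 
   s2     s4   s2 
   s3     s3   s5 
   s4     s6   s2 
   s5     s7   s8 
 * s6     s3   s5 
   s7     s6   s9 
   s8    s10  s11 
 * s9     s7   s8 
 * s10    s6   s9 
 * s11   s10  s11 
(> = start, * = accepting)

start=s0 accept=s6,s9,s10,s11 s0-p->s1 s0-q->s2 s1-p->s3 s1-q->s2 s2-p->s4 s2-q->s2 s3-p->s3 s3-q->s5 s4-p->s6 s4-q->s2 s5-p->s7 s5-q->s8 s6-p->s3 s6-q->s5 s7-p->s6 s7-q->s9 s8-p->s10 s8-q->s11 s9-p->s7 s9-q->s8 s10-p->s6 s10-q->s9 s11-p->s10 s11-q->s11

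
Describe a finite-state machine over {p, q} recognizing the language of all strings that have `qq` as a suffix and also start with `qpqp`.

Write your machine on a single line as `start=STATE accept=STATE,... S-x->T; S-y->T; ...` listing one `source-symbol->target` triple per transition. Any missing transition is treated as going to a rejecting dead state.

start=S0; accept=S7; S0-p->S1; S0-q->S2; S1-p->S1; S1-q->S1; S2-p->S3; S2-q->S1; S3-p->S1; S3-q->S4; S4-p->S5; S4-q->S1; S5-p->S5; S5-q->S6; S6-p->S5; S6-q->S7; S7-p->S5; S7-q->S7

Handle the two conditions separately and then intersect. The first has 3 states tracking how much of the suffix `qq` has currently been matched; the second has 6 states tracking whether the input so far still matches the prefix `qpqp`. A product state is a pair (one from each), accepting exactly when both do. After merging equivalent states the machine shrinks.
        p   q  
>  S0   S1  S2 
   S1   S1  S1 
   S2   S3  S1 
   S3   S1  S4 
   S4   S5  S1 
   S5   S5  S6 
   S6   S5  S7 
 * S7   S5  S7 
(> = start, * = accepting)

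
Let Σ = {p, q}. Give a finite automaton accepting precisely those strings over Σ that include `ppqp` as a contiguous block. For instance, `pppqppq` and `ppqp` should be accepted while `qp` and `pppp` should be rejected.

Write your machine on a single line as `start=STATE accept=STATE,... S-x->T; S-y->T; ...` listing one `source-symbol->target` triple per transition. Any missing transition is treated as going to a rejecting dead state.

States s0..s3 record the length of the longest prefix of `ppqp` that matches the current input suffix. Reaching s4 means `ppqp` has been seen, and we stay there forever. Accept from s4.
With 5 states:
        p   q  
>  s0   s1  s0 
   s1   s2  s0 
   s2   s2  s3 
   s3   s4  s0 
 * s4   s4  s4 
(> = start, * = accepting)

start=s0; accept=s4; s0-p->s1; s0-q->s0; s1-p->s2; s1-q->s0; s2-p->s2; s2-q->s3; s3-p->s4; s3-q->s0; s4-p->s4; s4-q->s4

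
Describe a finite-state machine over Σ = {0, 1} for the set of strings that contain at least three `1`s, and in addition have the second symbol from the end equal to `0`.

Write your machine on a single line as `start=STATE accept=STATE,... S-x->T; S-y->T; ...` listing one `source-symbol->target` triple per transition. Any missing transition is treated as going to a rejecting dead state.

start=q0; accept=q12,q15,q16,q18; q0-0->q1; q0-1->q2; q1-0->q3; q1-1->q4; q2-0->q5; q2-1->q6; q3-0->q3; q3-1->q4; q4-0->q5; q4-1->q6; q5-0->q7; q5-1->q8; q6-0->q9; q6-1->q10; q7-0->q7; q7-1->q8; q8-0->q9; q8-1->q10; q9-0->q11; q9-1->q12; q10-0->q13; q10-1->q14; q11-0->q11; q11-1->q12; q12-0->q13; q12-1->q14; q13-0->q15; q13-1->q16; q14-0->q17; q14-1->q14; q15-0->q15; q15-1->q16; q16-0->q17; q16-1->q14; q17-0->q18; q17-1->q16; q18-0->q18; q18-1->q16

Run two small machines in parallel and take their product. The first has 5 states tracking the count of `1`s, saturating at 4; the second has 7 states tracking the last 2 symbols read. A product state is a pair (one from each), accepting exactly when both do.
19 states suffice.
          0    1  
>  q0     q1   q2 
   q1     q3   q4 
   q2     q5   q6 
   q3     q3   q4 
   q4     q5   q6 
   q5     q7   q8 
   q6     q9  q10 
   q7     q7   q8 
   q8     q9  q10 
   q9    q11  q12 
   q10   q13  q14 
   q11   q11  q12 
 * q12   q13  q14 
   q13   q15  q16 
   q14   q17  q14 
 * q15   q15  q16 
 * q16   q17  q14 
   q17   q18  q16 
 * q18   q18  q16 
(> = start, * = accepting)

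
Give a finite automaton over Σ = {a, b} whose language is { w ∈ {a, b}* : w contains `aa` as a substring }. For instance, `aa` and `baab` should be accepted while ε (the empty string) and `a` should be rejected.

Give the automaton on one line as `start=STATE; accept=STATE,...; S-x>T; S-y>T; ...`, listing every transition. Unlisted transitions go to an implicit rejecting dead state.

start=s0; accept=s2; s0-a>s1; s0-b>s0; s1-a>s2; s1-b>s0; s2-a>s2; s2-b>s2

Track how much of `aa` has been matched so far: state s0 is no progress, s2 is the absorbing accept state reached once `aa` has occurred. Intermediate states record partial matches; on a mismatch, fall back to the longest reusable overlap.
3 states suffice.
        a   b  
>  s0   s1  s0 
   s1   s2  s0 
 * s2   s2  s2 
(> = start, * = accepting)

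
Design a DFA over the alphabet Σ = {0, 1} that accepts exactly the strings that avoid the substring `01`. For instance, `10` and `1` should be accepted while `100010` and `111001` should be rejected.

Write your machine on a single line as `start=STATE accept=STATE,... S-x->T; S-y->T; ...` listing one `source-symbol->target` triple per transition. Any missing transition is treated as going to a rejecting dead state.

start=q0; accept=q0,q1; q0-0->q1; q0-1->q0; q1-0->q1; q1-1->q2; q2-0->q2; q2-1->q2

Track partial matches of the forbidden pattern `01`. State q2 is a dead state reached once `01` has occurred; every other state accepts. q0 means no part of `01` is currently matched.
A 3-state machine:
        0   1  
>* q0   q1  q0 
 * q1   q1  q2 
   q2   q2  q2 
(> = start, * = accepting)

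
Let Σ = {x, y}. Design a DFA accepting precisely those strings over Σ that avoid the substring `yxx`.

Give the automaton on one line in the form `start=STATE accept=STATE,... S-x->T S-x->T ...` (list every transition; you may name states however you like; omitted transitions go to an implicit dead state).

start=q0 accept=q0,q1,q2 q0-x->q0 q0-y->q1 q1-x->q2 q1-y->q1 q2-x->q3 q2-y->q1 q3-x->q3 q3-y->q3

Track partial matches of the forbidden pattern `yxx`. State q3 is a dead state reached once `yxx` has occurred; every other state accepts. q0 means no part of `yxx` is currently matched.
        x   y  
>* q0   q0  q1 
 * q1   q2  q1 
 * q2   q3  q1 
   q3   q3  q3 
(> = start, * = accepting)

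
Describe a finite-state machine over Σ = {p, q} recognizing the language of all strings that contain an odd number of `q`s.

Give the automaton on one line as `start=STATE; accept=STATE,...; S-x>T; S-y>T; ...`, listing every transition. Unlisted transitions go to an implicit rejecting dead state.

The only thing that matters is how many `q`s have appeared, reduced mod 2. Use one state per residue: A for 0, …, B for 1. Reading `q` moves to the next residue; anything else stays put. B is accepting.
With 2 states:
       p  q 
>  A   A  B 
 * B   B  A 
(> = start, * = accepting)

start=A; accept=B; A-p>A; A-q>B; B-p>B; B-q>A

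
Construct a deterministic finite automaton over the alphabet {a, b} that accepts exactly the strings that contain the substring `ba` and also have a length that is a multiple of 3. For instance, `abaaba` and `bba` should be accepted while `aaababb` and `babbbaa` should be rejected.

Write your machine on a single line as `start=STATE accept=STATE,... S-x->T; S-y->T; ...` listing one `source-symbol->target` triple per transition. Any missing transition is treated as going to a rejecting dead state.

start=S0; accept=S7; S0-a->S1; S0-b->S2; S1-a->S3; S1-b->S4; S2-a->S5; S2-b->S4; S3-a->S0; S3-b->S6; S4-a->S7; S4-b->S6; S5-a->S7; S5-b->S7; S6-a->S8; S6-b->S2; S7-a->S8; S7-b->S8; S8-a->S5; S8-b->S5

Build one automaton per condition and run them in lockstep. The first has 3 states tracking whether and how much of `ba` has been seen; the second has 3 states tracking the input length modulo 3. A product state is a pair (one from each), accepting exactly when both do.
        a   b  
>  S0   S1  S2 
   S1   S3  S4 
   S2   S5  S4 
   S3   S0  S6 
   S4   S7  S6 
   S5   S7  S7 
   S6   S8  S2 
 * S7   S8  S8 
   S8   S5  S5 
(> = start, * = accepting)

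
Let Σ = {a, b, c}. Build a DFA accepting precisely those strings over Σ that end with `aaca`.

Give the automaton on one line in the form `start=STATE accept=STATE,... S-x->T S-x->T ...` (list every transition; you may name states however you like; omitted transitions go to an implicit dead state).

start=q0 accept=q4 q0-a->q1 q0-b->q0 q0-c->q0 q1-a->q2 q1-b->q0 q1-c->q0 q2-a->q2 q2-b->q0 q2-c->q3 q3-a->q4 q3-b->q0 q3-c->q0 q4-a->q2 q4-b->q0 q4-c->q0

Remember how much of `aaca` the current input suffix matches. State q0 means no match yet; q1 means the last symbol is `a`; q2 means the last 2 symbols are `aa`; q3 means the last 3 symbols are `aac`; q4 means the last 4 symbols are `aaca`. Only q4 accepts. On a mismatch, fall back to the longest proper suffix that is still a prefix of `aaca`.
5 states suffice.
        a   b   c  
>  q0   q1  q0  q0 
   q1   q2  q0  q0 
   q2   q2  q0  q3 
   q3   q4  q0  q0 
 * q4   q2  q0  q0 
(> = start, * = accepting)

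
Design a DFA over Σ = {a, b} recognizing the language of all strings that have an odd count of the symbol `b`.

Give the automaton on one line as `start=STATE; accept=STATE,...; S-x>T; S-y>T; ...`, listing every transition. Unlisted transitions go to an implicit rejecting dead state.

Keep the running count of `b`s modulo 2: each `b` advances along the cycle S0 → S1 → S0 while other symbols loop. Accept at S1.
2 states suffice.
        a   b  
>  S0   S0  S1 
 * S1   S1  S0 
(> = start, * = accepting)

start=S0; accept=S1; S0-a>S0; S0-b>S1; S1-a>S1; S1-b>S0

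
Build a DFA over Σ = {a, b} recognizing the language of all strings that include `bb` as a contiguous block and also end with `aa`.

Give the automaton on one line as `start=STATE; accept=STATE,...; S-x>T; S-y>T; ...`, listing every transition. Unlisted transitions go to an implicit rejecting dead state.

Handle the two conditions separately and then intersect. The first has 3 states tracking whether and how much of `bb` has been seen; the second has 3 states tracking how much of the suffix `aa` has currently been matched. A product state is a pair (one from each), accepting exactly when both do. Equivalent product states are then merged.
With 5 states:
        a   b  
>  q0   q0  q1 
   q1   q0  q2 
   q2   q3  q2 
   q3   q4  q2 
 * q4   q4  q2 
(> = start, * = accepting)

start=q0; accept=q4; q0-a>q0; q0-b>q1; q1-a>q0; q1-b>q2; q2-a>q3; q2-b>q2; q3-a>q4; q3-b>q2; q4-a>q4; q4-b>q2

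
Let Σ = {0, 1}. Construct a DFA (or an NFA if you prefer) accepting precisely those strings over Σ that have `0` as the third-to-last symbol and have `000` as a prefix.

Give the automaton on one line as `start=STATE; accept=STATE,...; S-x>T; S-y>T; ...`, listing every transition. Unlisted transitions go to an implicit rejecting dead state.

Build one automaton per condition and run them in lockstep. One (15 states) tracks the last 3 symbols read; the other (5 states) tracks whether the input so far still matches the prefix `000`. Each combined state is a pair, one component from each; accept when both components accept.
23 states suffice.
          0    1  
>  s0     s1   s2 
   s1     s3   s4 
   s2     s5   s6 
   s3     s7   s8 
   s4     s9  s10 
   s5    s11  s12 
   s6    s13  s14 
 * s7     s7  s15 
   s8     s9  s10 
   s9    s11  s12 
   s10   s13  s14 
   s11   s16   s8 
   s12    s9  s10 
   s13   s11  s12 
   s14   s13  s14 
 * s15   s17  s18 
   s16   s16   s8 
 * s17   s19  s20 
 * s18   s21  s22 
   s19    s7  s15 
   s20   s17  s18 
   s21   s19  s20 
   s22   s21  s22 
(> = start, * = accepting)

start=s0; accept=s7,s15,s17,s18; s0-0>s1; s0-1>s2; s1-0>s3; s1-1>s4; s2-0>s5; s2-1>s6; s3-0>s7; s3-1>s8; s4-0>s9; s4-1>s10; s5-0>s11; s5-1>s12; s6-0>s13; s6-1>s14; s7-0>s7; s7-1>s15; s8-0>s9; s8-1>s10; s9-0>s11; s9-1>s12; s10-0>s13; s10-1>s14; s11-0>s16; s11-1>s8; s12-0>s9; s12-1>s10; s13-0>s11; s13-1>s12; s14-0>s13; s14-1>s14; s15-0>s17; s15-1>s18; s16-0>s16; s16-1>s8; s17-0>s19; s17-1>s20; s18-0>s21; s18-1>s22; s19-0>s7; s19-1>s15; s20-0>s17; s20-1>s18; s21-0>s19; s21-1>s20; s22-0>s21; s22-1>s22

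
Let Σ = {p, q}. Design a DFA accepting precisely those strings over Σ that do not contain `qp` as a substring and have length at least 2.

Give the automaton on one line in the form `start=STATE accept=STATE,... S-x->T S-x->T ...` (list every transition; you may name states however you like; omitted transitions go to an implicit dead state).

start=s0 accept=s3,s4 s0-p->s1 s0-q->s2 s1-p->s3 s1-q->s4 s2-p->s5 s2-q->s4 s3-p->s3 s3-q->s4 s4-p->s5 s4-q->s4 s5-p->s5 s5-q->s5

Build one automaton per condition and run them in lockstep. One (3 states) tracks partial matches of the forbidden pattern `qp`; the other (4 states) tracks the input length, saturating at 3. Each combined state is a pair, one component from each; accept when both components accept. Minimizing collapses redundant product states.
With 6 states:
        p   q  
>  s0   s1  s2 
   s1   s3  s4 
   s2   s5  s4 
 * s3   s3  s4 
 * s4   s5  s4 
   s5   s5  s5 
(> = start, * = accepting)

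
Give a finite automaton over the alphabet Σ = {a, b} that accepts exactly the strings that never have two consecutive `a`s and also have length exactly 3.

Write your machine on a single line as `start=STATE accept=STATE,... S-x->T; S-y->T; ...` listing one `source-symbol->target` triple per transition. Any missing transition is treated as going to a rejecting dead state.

Run two small machines in parallel and take their product. One (3 states) tracks partial matches of the forbidden pattern `aa`; the other (5 states) tracks the input length, saturating at 4. Each combined state is a pair, one component from each; accept when both components accept. Equivalent product states are then merged.
7 states suffice.
        a   b  
>  S0   S1  S2 
   S1   S3  S4 
   S2   S5  S4 
   S3   S3  S3 
   S4   S6  S6 
   S5   S3  S6 
 * S6   S3  S3 
(> = start, * = accepting)

start=S0; accept=S6; S0-a->S1; S0-b->S2; S1-a->S3; S1-b->S4; S2-a->S5; S2-b->S4; S3-a->S3; S3-b->S3; S4-a->S6; S4-b->S6; S5-a->S3; S5-b->S6; S6-a->S3; S6-b->S3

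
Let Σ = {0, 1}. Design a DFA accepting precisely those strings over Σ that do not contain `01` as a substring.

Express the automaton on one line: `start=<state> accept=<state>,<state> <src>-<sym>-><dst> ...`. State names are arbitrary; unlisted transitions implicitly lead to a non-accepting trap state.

start=A accept=A,B A-0->B A-1->A B-0->B B-1->C C-0->C C-1->C

Track partial matches of the forbidden pattern `01`. State C is a dead state reached once `01` has occurred; every other state accepts. A means no part of `01` is currently matched.
       0  1 
>* A   B  A 
 * B   B  C 
   C   C  C 
(> = start, * = accepting)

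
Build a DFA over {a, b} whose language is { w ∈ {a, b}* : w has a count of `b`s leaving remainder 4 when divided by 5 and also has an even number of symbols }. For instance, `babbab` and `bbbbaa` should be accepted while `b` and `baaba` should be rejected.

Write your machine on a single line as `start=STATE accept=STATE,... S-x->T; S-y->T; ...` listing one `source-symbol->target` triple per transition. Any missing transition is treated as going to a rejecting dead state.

Handle the two conditions separately and then intersect. One (5 states) tracks the count of `b`s modulo 5; the other (2 states) tracks the input length modulo 2. Each combined state is a pair, one component from each; accept when both components accept.
10 states suffice.
        a   b  
>  S0   S1  S2 
   S1   S0  S3 
   S2   S3  S4 
   S3   S2  S5 
   S4   S5  S6 
   S5   S4  S7 
   S6   S7  S8 
   S7   S6  S9 
 * S8   S9  S1 
   S9   S8  S0 
(> = start, * = accepting)

start=S0; accept=S8; S0-a->S1; S0-b->S2; S1-a->S0; S1-b->S3; S2-a->S3; S2-b->S4; S3-a->S2; S3-b->S5; S4-a->S5; S4-b->S6; S5-a->S4; S5-b->S7; S6-a->S7; S6-b->S8; S7-a->S6; S7-b->S9; S8-a->S9; S8-b->S1; S9-a->S8; S9-b->S0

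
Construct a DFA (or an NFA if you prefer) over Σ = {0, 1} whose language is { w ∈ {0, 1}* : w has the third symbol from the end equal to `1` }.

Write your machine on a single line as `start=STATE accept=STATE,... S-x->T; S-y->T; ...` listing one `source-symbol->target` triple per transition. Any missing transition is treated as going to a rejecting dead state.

start=A; accept=L,M,N,O; A-0->B; A-1->C; B-0->D; B-1->E; C-0->F; C-1->G; D-0->H; D-1->I; E-0->J; E-1->K; F-0->L; F-1->M; G-0->N; G-1->O; H-0->H; H-1->I; I-0->J; I-1->K; J-0->L; J-1->M; K-0->N; K-1->O; L-0->H; L-1->I; M-0->J; M-1->K; N-0->L; N-1->M; O-0->N; O-1->O

Because acceptance depends on a position counted from the end, the machine has to buffer the most recent 3 symbols. Make each state the string of the last up-to-3 symbols read; on input `x` shift the window left and append `x`. Accept when the buffered window has length 3 and begins with `1`.
15 states suffice.
       0  1 
>  A   B  C 
   B   D  E 
   C   F  G 
   D   H  I 
   E   J  K 
   F   L  M 
   G   N  O 
   H   H  I 
   I   J  K 
   J   L  M 
   K   N  O 
 * L   H  I 
 * M   J  K 
 * N   L  M 
 * O   N  O 
(> = start, * = accepting)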